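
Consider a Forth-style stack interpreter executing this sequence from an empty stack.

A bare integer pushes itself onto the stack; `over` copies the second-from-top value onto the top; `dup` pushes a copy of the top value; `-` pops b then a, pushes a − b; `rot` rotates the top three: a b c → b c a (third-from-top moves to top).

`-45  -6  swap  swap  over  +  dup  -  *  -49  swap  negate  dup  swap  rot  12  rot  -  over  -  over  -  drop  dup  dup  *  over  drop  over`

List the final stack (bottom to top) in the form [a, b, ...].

[0, -49, 2401, -49]

-45    : -45
-6     : -45 -6
swap   : -6 -45
swap   : -45 -6
over   : -45 -6 -45
+      : -45 -51
dup    : -45 -51 -51
-      : -45 0
*      : 0
-49    : 0 -49
swap   : -49 0
negate : -49 0
dup    : -49 0 0
swap   : -49 0 0
rot    : 0 0 -49
12     : 0 0 -49 12
rot    : 0 -49 12 0
-      : 0 -49 12
over   : 0 -49 12 -49
-      : 0 -49 61
over   : 0 -49 61 -49
-      : 0 -49 110
drop   : 0 -49
dup    : 0 -49 -49
dup    : 0 -49 -49 -49
*      : 0 -49 2401
over   : 0 -49 2401 -49
drop   : 0 -49 2401
over   : 0 -49 2401 -49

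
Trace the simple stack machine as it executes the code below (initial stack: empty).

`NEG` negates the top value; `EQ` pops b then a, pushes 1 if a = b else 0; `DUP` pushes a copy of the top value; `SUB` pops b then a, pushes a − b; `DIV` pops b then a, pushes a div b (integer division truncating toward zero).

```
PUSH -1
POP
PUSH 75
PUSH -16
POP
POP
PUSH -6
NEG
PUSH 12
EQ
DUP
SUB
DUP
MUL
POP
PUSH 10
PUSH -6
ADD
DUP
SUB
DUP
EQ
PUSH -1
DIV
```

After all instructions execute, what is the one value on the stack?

-1

PUSH -1  : -1
POP      : (empty)
PUSH 75  : 75
PUSH -16 : 75 -16
POP      : 75
POP      : (empty)
PUSH -6  : -6
NEG      : 6
PUSH 12  : 6 12
EQ       : 0
DUP      : 0 0
SUB      : 0
DUP      : 0 0
MUL      : 0
POP      : (empty)
PUSH 10  : 10
PUSH -6  : 10 -6
ADD      : 4
DUP      : 4 4
SUB      : 0
DUP      : 0 0
EQ       : 1
PUSH -1  : 1 -1
DIV      : -1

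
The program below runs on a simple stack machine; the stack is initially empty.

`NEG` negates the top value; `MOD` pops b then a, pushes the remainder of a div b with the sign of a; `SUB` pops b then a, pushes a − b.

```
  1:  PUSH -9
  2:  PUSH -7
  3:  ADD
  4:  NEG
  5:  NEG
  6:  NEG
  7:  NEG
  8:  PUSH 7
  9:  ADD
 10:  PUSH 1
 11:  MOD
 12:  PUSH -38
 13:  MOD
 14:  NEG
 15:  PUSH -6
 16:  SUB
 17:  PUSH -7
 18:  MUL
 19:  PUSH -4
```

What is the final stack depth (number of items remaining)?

PUSH -9  -> -9
PUSH -7  -> -9 -7
ADD      -> -16
NEG      -> 16
NEG      -> -16
NEG      -> 16
NEG      -> -16
PUSH 7   -> -16 7
ADD      -> -9
PUSH 1   -> -9 1
MOD      -> 0
PUSH -38 -> 0 -38
MOD      -> 0
NEG      -> 0
PUSH -6  -> 0 -6
SUB      -> 6
PUSH -7  -> 6 -7
MUL      -> -42
PUSH -4  -> -42 -4

2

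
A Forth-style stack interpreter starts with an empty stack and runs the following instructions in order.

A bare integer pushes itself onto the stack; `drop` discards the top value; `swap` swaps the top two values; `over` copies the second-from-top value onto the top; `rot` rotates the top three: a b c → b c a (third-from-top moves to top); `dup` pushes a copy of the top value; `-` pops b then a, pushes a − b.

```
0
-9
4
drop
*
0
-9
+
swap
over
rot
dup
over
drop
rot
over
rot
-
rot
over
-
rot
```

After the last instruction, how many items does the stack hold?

0    : [0]
-9   : [0, -9]
4    : [0, -9, 4]
drop : [0, -9]
*    : [0]
0    : [0, 0]
-9   : [0, 0, -9]
+    : [0, -9]
swap : [-9, 0]
over : [-9, 0, -9]
rot  : [0, -9, -9]
dup  : [0, -9, -9, -9]
over : [0, -9, -9, -9, -9]
drop : [0, -9, -9, -9]
rot  : [0, -9, -9, -9]
over : [0, -9, -9, -9, -9]
rot  : [0, -9, -9, -9, -9]
-    : [0, -9, -9, 0]
rot  : [0, -9, 0, -9]
over : [0, -9, 0, -9, 0]
-    : [0, -9, 0, -9]
rot  : [0, 0, -9, -9]

4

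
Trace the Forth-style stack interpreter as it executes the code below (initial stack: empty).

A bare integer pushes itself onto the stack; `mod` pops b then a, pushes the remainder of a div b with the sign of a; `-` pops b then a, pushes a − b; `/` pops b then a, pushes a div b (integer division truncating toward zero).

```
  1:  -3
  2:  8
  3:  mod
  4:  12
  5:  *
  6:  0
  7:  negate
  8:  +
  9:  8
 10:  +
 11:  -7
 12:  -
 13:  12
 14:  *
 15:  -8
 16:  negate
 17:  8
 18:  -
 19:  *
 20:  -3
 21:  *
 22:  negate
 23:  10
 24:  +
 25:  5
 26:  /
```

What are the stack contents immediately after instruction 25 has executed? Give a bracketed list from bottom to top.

[10, 5]

-3     -> [-3]
8      -> [-3, 8]
mod    -> [-3]
12     -> [-3, 12]
*      -> [-36]
0      -> [-36, 0]
negate -> [-36, 0]
+      -> [-36]
8      -> [-36, 8]
+      -> [-28]
-7     -> [-28, -7]
-      -> [-21]
12     -> [-21, 12]
*      -> [-252]
-8     -> [-252, -8]
negate -> [-252, 8]
8      -> [-252, 8, 8]
-      -> [-252, 0]
*      -> [0]
-3     -> [0, -3]
*      -> [0]
negate -> [0]
10     -> [0, 10]
+      -> [10]
5      -> [10, 5]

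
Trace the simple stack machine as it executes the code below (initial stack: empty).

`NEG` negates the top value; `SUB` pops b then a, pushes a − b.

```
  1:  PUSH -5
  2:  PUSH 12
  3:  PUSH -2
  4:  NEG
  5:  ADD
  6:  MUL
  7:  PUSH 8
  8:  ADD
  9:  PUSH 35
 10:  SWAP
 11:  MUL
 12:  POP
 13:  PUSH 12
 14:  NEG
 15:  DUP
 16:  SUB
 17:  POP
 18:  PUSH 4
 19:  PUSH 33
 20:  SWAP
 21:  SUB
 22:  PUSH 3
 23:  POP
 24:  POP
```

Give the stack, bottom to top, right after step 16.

[0]

PUSH -5 : [-5]
PUSH 12 : [-5, 12]
PUSH -2 : [-5, 12, -2]
NEG     : [-5, 12, 2]
ADD     : [-5, 14]
MUL     : [-70]
PUSH 8  : [-70, 8]
ADD     : [-62]
PUSH 35 : [-62, 35]
SWAP    : [35, -62]
MUL     : [-2170]
POP     : []
PUSH 12 : [12]
NEG     : [-12]
DUP     : [-12, -12]
SUB     : [0]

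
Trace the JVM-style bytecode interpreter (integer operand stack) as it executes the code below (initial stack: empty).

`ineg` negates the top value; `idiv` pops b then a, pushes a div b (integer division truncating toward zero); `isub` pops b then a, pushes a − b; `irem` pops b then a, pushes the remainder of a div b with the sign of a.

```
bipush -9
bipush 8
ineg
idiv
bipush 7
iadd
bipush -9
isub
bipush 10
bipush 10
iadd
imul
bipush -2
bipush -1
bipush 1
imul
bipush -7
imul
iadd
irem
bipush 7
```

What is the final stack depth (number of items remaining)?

bipush -9  -9
bipush 8   -9 8
ineg       -9 -8
idiv       1
bipush 7   1 7
iadd       8
bipush -9  8 -9
isub       17
bipush 10  17 10
bipush 10  17 10 10
iadd       17 20
imul       340
bipush -2  340 -2
bipush -1  340 -2 -1
bipush 1   340 -2 -1 1
imul       340 -2 -1
bipush -7  340 -2 -1 -7
imul       340 -2 7
iadd       340 5
irem       0
bipush 7   0 7

2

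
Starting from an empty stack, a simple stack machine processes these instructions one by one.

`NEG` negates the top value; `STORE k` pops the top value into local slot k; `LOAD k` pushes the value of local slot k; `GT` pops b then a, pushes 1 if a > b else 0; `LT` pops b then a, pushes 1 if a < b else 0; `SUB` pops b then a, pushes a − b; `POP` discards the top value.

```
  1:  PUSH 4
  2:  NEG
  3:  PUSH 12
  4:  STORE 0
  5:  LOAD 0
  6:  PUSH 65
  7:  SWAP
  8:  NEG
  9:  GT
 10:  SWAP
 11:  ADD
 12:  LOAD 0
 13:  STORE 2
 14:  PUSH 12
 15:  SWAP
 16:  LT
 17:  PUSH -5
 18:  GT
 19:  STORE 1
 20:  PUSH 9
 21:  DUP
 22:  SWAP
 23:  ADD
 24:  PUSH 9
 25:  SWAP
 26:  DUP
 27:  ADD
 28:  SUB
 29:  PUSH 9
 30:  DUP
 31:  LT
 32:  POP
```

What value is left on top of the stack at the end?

PUSH 4  → [4]
NEG     → [-4]
PUSH 12 → [-4, 12]
STORE 0 → [-4]
LOAD 0  → [-4, 12]
PUSH 65 → [-4, 12, 65]
SWAP    → [-4, 65, 12]
NEG     → [-4, 65, -12]
GT      → [-4, 1]
SWAP    → [1, -4]
ADD     → [-3]
LOAD 0  → [-3, 12]
STORE 2 → [-3]
PUSH 12 → [-3, 12]
SWAP    → [12, -3]
LT      → [0]
PUSH -5 → [0, -5]
GT      → [1]
STORE 1 → []
PUSH 9  → [9]
DUP     → [9, 9]
SWAP    → [9, 9]
ADD     → [18]
PUSH 9  → [18, 9]
SWAP    → [9, 18]
DUP     → [9, 18, 18]
ADD     → [9, 36]
SUB     → [-27]
PUSH 9  → [-27, 9]
DUP     → [-27, 9, 9]
LT      → [-27, 0]
POP     → [-27]

-27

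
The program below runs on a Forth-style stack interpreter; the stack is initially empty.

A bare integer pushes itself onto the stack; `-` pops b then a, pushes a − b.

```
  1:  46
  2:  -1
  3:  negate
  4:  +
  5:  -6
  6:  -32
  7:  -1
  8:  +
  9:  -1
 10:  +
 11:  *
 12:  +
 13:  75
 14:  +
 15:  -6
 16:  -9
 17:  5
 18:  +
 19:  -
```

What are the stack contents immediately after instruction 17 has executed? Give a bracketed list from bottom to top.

[326, -6, -9, 5]

46     : 46
-1     : 46 -1
negate : 46 1
+      : 47
-6     : 47 -6
-32    : 47 -6 -32
-1     : 47 -6 -32 -1
+      : 47 -6 -33
-1     : 47 -6 -33 -1
+      : 47 -6 -34
*      : 47 204
+      : 251
75     : 251 75
+      : 326
-6     : 326 -6
-9     : 326 -6 -9
5      : 326 -6 -9 5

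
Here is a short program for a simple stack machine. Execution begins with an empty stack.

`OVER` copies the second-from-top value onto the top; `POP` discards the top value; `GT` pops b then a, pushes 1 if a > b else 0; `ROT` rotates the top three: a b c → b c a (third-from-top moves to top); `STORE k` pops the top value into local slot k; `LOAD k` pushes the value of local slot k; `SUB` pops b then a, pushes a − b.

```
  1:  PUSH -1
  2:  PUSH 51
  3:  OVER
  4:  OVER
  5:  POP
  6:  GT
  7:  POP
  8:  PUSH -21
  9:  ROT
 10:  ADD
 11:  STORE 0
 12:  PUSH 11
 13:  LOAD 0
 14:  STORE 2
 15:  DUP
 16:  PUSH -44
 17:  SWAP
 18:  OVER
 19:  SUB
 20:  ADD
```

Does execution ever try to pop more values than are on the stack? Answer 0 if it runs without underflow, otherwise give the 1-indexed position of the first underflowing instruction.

PUSH -1  : [-1]
PUSH 51  : [-1, 51]
OVER     : [-1, 51, -1]
OVER     : [-1, 51, -1, 51]
POP      : [-1, 51, -1]
GT       : [-1, 1]
POP      : [-1]
PUSH -21 : [-1, -21]
ROT  — needs 3 operands, stack has 2 → underflow

9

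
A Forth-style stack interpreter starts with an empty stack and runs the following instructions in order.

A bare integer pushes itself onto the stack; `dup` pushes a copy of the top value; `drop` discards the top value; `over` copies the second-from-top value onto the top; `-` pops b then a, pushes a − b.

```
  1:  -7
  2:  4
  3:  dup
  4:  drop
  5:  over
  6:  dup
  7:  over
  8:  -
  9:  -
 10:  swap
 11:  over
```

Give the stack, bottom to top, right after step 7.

[-7, 4, -7, -7, -7]

-7    [-7]
4     [-7, 4]
dup   [-7, 4, 4]
drop  [-7, 4]
over  [-7, 4, -7]
dup   [-7, 4, -7, -7]
over  [-7, 4, -7, -7, -7]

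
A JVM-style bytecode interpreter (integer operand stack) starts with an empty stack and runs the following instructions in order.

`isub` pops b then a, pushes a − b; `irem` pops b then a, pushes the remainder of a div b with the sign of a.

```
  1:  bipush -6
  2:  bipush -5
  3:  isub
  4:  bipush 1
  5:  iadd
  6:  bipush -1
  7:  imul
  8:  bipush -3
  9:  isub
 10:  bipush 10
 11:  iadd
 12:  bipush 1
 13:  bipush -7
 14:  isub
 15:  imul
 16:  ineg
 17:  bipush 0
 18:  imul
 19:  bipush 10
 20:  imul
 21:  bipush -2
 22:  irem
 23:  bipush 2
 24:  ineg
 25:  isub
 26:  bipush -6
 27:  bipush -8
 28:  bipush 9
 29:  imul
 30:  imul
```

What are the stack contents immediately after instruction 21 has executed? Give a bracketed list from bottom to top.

bipush -6 : -6
bipush -5 : -6 -5
isub      : -1
bipush 1  : -1 1
iadd      : 0
bipush -1 : 0 -1
imul      : 0
bipush -3 : 0 -3
isub      : 3
bipush 10 : 3 10
iadd      : 13
bipush 1  : 13 1
bipush -7 : 13 1 -7
isub      : 13 8
imul      : 104
ineg      : -104
bipush 0  : -104 0
imul      : 0
bipush 10 : 0 10
imul      : 0
bipush -2 : 0 -2

[0, -2]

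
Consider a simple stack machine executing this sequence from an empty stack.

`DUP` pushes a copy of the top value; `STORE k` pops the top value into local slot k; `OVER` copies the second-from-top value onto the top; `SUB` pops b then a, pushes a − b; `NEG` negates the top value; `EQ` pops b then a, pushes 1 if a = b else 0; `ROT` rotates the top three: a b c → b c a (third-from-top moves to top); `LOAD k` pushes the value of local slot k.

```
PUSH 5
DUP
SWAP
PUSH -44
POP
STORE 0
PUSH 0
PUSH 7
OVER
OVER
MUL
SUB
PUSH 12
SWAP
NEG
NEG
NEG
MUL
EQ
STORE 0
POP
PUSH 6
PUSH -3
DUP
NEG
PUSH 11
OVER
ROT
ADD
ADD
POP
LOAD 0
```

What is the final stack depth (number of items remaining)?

PUSH 5   -> 5
DUP      -> 5 5
SWAP     -> 5 5
PUSH -44 -> 5 5 -44
POP      -> 5 5
STORE 0  -> 5
PUSH 0   -> 5 0
PUSH 7   -> 5 0 7
OVER     -> 5 0 7 0
OVER     -> 5 0 7 0 7
MUL      -> 5 0 7 0
SUB      -> 5 0 7
PUSH 12  -> 5 0 7 12
SWAP     -> 5 0 12 7
NEG      -> 5 0 12 -7
NEG      -> 5 0 12 7
NEG      -> 5 0 12 -7
MUL      -> 5 0 -84
EQ       -> 5 0
STORE 0  -> 5
POP      -> (empty)
PUSH 6   -> 6
PUSH -3  -> 6 -3
DUP      -> 6 -3 -3
NEG      -> 6 -3 3
PUSH 11  -> 6 -3 3 11
OVER     -> 6 -3 3 11 3
ROT      -> 6 -3 11 3 3
ADD      -> 6 -3 11 6
ADD      -> 6 -3 17
POP      -> 6 -3
LOAD 0   -> 6 -3 0

3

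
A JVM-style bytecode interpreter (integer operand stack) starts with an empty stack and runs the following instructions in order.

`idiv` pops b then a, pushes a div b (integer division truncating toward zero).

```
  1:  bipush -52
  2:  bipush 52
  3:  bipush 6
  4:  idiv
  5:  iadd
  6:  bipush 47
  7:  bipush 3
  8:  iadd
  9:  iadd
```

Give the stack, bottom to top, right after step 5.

[-44]

bipush -52 -> [-52]
bipush 52  -> [-52, 52]
bipush 6   -> [-52, 52, 6]
idiv       -> [-52, 8]
iadd       -> [-44]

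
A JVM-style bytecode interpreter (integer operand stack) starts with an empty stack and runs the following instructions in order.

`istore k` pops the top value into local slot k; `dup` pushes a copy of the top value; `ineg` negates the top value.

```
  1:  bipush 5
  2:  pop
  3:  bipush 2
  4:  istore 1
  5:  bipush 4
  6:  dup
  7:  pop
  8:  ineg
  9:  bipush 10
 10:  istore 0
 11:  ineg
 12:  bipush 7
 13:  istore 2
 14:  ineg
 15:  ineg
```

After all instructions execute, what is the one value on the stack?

4

bipush 5   5
pop        (empty)
bipush 2   2
istore 1   (empty)
bipush 4   4
dup        4 4
pop        4
ineg       -4
bipush 10  -4 10
istore 0   -4
ineg       4
bipush 7   4 7
istore 2   4
ineg       -4
ineg       4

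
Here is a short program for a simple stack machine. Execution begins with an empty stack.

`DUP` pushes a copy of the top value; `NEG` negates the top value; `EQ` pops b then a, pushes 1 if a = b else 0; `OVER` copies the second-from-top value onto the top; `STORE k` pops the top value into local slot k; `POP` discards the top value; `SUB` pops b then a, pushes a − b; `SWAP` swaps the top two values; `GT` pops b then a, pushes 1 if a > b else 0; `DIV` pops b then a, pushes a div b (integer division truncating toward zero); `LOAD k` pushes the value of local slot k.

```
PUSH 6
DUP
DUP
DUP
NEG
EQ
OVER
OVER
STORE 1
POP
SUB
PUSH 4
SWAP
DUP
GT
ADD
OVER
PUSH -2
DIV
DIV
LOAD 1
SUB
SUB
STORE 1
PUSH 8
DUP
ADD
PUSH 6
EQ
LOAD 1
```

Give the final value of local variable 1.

PUSH 6  : 6
DUP     : 6 6
DUP     : 6 6 6
DUP     : 6 6 6 6
NEG     : 6 6 6 -6
EQ      : 6 6 0
OVER    : 6 6 0 6
OVER    : 6 6 0 6 0
STORE 1 : 6 6 0 6
POP     : 6 6 0
SUB     : 6 6
PUSH 4  : 6 6 4
SWAP    : 6 4 6
DUP     : 6 4 6 6
GT      : 6 4 0
ADD     : 6 4
OVER    : 6 4 6
PUSH -2 : 6 4 6 -2
DIV     : 6 4 -3
DIV     : 6 -1
LOAD 1  : 6 -1 0
SUB     : 6 -1
SUB     : 7
STORE 1 : (empty)
PUSH 8  : 8
DUP     : 8 8
ADD     : 16
PUSH 6  : 16 6
EQ      : 0
LOAD 1  : 0 7

7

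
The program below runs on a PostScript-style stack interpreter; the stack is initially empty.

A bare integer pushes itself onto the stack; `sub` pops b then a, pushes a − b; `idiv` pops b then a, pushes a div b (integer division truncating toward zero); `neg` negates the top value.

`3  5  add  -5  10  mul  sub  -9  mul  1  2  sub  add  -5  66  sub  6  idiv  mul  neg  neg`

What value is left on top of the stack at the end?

3    → [3]
5    → [3, 5]
add  → [8]
-5   → [8, -5]
10   → [8, -5, 10]
mul  → [8, -50]
sub  → [58]
-9   → [58, -9]
mul  → [-522]
1    → [-522, 1]
2    → [-522, 1, 2]
sub  → [-522, -1]
add  → [-523]
-5   → [-523, -5]
66   → [-523, -5, 66]
sub  → [-523, -71]
6    → [-523, -71, 6]
idiv → [-523, -11]
mul  → [5753]
neg  → [-5753]
neg  → [5753]

5753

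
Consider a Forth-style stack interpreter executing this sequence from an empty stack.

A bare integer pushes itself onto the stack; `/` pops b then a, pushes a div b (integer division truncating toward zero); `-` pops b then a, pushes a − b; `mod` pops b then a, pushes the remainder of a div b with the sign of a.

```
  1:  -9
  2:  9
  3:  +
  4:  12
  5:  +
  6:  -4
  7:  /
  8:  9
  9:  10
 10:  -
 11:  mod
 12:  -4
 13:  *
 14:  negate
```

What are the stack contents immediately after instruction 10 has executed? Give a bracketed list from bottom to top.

[-3, -1]

-9 → [-9]
9  → [-9, 9]
+  → [0]
12 → [0, 12]
+  → [12]
-4 → [12, -4]
/  → [-3]
9  → [-3, 9]
10 → [-3, 9, 10]
-  → [-3, -1]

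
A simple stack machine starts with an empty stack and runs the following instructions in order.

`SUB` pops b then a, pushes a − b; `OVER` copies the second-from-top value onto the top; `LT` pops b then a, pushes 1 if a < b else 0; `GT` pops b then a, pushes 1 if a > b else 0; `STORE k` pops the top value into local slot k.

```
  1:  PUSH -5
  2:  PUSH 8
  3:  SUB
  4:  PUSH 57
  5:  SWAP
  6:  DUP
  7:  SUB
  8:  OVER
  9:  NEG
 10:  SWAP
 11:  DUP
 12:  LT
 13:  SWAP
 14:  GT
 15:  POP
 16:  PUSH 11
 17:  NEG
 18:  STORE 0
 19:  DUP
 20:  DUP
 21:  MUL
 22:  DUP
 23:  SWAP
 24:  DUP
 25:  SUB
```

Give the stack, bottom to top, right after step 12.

PUSH -5 → [-5]
PUSH 8  → [-5, 8]
SUB     → [-13]
PUSH 57 → [-13, 57]
SWAP    → [57, -13]
DUP     → [57, -13, -13]
SUB     → [57, 0]
OVER    → [57, 0, 57]
NEG     → [57, 0, -57]
SWAP    → [57, -57, 0]
DUP     → [57, -57, 0, 0]
LT      → [57, -57, 0]

[57, -57, 0]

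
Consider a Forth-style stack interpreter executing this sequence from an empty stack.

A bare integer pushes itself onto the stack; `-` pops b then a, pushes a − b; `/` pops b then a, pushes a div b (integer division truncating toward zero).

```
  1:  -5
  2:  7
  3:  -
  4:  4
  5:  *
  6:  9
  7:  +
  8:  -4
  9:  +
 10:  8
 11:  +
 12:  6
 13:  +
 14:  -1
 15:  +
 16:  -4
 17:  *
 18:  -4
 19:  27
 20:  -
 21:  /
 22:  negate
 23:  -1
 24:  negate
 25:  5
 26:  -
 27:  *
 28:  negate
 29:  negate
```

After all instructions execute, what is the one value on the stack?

-12

-5     -> -5
7      -> -5 7
-      -> -12
4      -> -12 4
*      -> -48
9      -> -48 9
+      -> -39
-4     -> -39 -4
+      -> -43
8      -> -43 8
+      -> -35
6      -> -35 6
+      -> -29
-1     -> -29 -1
+      -> -30
-4     -> -30 -4
*      -> 120
-4     -> 120 -4
27     -> 120 -4 27
-      -> 120 -31
/      -> -3
negate -> 3
-1     -> 3 -1
negate -> 3 1
5      -> 3 1 5
-      -> 3 -4
*      -> -12
negate -> 12
negate -> -12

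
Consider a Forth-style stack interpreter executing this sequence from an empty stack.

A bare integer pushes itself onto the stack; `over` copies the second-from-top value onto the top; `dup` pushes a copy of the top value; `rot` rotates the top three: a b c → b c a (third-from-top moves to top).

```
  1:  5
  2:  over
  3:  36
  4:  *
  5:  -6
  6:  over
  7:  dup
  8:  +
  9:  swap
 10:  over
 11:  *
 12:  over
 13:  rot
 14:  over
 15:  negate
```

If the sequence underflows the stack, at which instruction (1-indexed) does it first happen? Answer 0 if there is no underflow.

2

5 : 5
over  — needs 2 operands, stack has 1 → underflow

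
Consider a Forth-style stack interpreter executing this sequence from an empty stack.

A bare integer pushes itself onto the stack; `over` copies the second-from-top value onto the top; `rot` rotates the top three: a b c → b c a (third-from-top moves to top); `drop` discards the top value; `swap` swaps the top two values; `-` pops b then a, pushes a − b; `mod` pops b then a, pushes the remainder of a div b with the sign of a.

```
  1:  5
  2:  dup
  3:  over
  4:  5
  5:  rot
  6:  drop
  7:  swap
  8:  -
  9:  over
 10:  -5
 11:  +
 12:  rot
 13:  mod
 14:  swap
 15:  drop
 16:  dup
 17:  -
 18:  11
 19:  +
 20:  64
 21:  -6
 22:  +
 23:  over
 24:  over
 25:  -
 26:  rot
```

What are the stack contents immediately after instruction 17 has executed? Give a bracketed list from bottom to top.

[0]

5    -> [5]
dup  -> [5, 5]
over -> [5, 5, 5]
5    -> [5, 5, 5, 5]
rot  -> [5, 5, 5, 5]
drop -> [5, 5, 5]
swap -> [5, 5, 5]
-    -> [5, 0]
over -> [5, 0, 5]
-5   -> [5, 0, 5, -5]
+    -> [5, 0, 0]
rot  -> [0, 0, 5]
mod  -> [0, 0]
swap -> [0, 0]
drop -> [0]
dup  -> [0, 0]
-    -> [0]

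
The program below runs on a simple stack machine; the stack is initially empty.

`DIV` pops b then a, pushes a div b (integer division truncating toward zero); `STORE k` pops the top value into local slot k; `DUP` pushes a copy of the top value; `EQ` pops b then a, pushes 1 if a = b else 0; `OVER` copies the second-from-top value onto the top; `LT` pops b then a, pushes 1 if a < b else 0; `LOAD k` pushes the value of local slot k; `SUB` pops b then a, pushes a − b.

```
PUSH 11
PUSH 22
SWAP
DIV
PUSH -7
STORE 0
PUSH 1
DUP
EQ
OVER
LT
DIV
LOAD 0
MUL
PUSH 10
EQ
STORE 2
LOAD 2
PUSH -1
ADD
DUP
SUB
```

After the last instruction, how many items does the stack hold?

PUSH 11  [11]
PUSH 22  [11, 22]
SWAP     [22, 11]
DIV      [2]
PUSH -7  [2, -7]
STORE 0  [2]
PUSH 1   [2, 1]
DUP      [2, 1, 1]
EQ       [2, 1]
OVER     [2, 1, 2]
LT       [2, 1]
DIV      [2]
LOAD 0   [2, -7]
MUL      [-14]
PUSH 10  [-14, 10]
EQ       [0]
STORE 2  []
LOAD 2   [0]
PUSH -1  [0, -1]
ADD      [-1]
DUP      [-1, -1]
SUB      [0]

1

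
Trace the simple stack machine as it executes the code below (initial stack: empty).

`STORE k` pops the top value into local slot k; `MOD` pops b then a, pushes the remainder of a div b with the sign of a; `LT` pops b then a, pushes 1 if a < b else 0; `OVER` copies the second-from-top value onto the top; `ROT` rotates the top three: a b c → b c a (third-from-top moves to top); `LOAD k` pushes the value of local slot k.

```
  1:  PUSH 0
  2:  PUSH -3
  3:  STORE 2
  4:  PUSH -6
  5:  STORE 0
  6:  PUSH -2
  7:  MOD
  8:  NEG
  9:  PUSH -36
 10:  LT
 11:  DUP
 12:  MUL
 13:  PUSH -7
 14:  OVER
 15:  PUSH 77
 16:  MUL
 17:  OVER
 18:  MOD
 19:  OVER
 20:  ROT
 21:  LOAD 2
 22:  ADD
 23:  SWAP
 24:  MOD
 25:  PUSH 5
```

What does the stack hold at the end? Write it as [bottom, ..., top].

[0, 0, -3, 5]

PUSH 0   : [0]
PUSH -3  : [0, -3]
STORE 2  : [0]
PUSH -6  : [0, -6]
STORE 0  : [0]
PUSH -2  : [0, -2]
MOD      : [0]
NEG      : [0]
PUSH -36 : [0, -36]
LT       : [0]
DUP      : [0, 0]
MUL      : [0]
PUSH -7  : [0, -7]
OVER     : [0, -7, 0]
PUSH 77  : [0, -7, 0, 77]
MUL      : [0, -7, 0]
OVER     : [0, -7, 0, -7]
MOD      : [0, -7, 0]
OVER     : [0, -7, 0, -7]
ROT      : [0, 0, -7, -7]
LOAD 2   : [0, 0, -7, -7, -3]
ADD      : [0, 0, -7, -10]
SWAP     : [0, 0, -10, -7]
MOD      : [0, 0, -3]
PUSH 5   : [0, 0, -3, 5]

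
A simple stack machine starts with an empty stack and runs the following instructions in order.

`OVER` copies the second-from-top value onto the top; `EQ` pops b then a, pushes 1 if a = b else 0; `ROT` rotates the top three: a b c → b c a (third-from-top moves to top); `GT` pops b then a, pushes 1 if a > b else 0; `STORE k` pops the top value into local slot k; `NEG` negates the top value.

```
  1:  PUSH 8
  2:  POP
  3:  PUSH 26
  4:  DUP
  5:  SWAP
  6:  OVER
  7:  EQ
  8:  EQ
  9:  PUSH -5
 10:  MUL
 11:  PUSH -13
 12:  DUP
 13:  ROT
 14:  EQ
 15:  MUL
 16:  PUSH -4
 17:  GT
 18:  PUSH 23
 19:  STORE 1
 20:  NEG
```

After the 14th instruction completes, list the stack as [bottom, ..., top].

[-13, 0]

PUSH 8   : [8]
POP      : []
PUSH 26  : [26]
DUP      : [26, 26]
SWAP     : [26, 26]
OVER     : [26, 26, 26]
EQ       : [26, 1]
EQ       : [0]
PUSH -5  : [0, -5]
MUL      : [0]
PUSH -13 : [0, -13]
DUP      : [0, -13, -13]
ROT      : [-13, -13, 0]
EQ       : [-13, 0]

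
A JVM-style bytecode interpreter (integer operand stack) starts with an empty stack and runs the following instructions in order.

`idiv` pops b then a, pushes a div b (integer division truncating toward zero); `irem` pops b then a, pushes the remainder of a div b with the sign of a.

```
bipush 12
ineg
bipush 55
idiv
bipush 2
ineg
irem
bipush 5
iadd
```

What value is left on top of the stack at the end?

5

bipush 12 : [12]
ineg      : [-12]
bipush 55 : [-12, 55]
idiv      : [0]
bipush 2  : [0, 2]
ineg      : [0, -2]
irem      : [0]
bipush 5  : [0, 5]
iadd      : [5]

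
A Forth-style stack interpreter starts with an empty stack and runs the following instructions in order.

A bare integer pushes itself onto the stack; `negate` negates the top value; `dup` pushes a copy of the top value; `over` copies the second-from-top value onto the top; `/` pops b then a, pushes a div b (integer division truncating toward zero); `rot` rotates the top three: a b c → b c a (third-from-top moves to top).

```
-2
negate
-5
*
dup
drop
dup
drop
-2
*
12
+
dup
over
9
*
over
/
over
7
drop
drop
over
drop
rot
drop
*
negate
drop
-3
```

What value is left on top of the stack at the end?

-3

-2     -> -2
negate -> 2
-5     -> 2 -5
*      -> -10
dup    -> -10 -10
drop   -> -10
dup    -> -10 -10
drop   -> -10
-2     -> -10 -2
*      -> 20
12     -> 20 12
+      -> 32
dup    -> 32 32
over   -> 32 32 32
9      -> 32 32 32 9
*      -> 32 32 288
over   -> 32 32 288 32
/      -> 32 32 9
over   -> 32 32 9 32
7      -> 32 32 9 32 7
drop   -> 32 32 9 32
drop   -> 32 32 9
over   -> 32 32 9 32
drop   -> 32 32 9
rot    -> 32 9 32
drop   -> 32 9
*      -> 288
negate -> -288
drop   -> (empty)
-3     -> -3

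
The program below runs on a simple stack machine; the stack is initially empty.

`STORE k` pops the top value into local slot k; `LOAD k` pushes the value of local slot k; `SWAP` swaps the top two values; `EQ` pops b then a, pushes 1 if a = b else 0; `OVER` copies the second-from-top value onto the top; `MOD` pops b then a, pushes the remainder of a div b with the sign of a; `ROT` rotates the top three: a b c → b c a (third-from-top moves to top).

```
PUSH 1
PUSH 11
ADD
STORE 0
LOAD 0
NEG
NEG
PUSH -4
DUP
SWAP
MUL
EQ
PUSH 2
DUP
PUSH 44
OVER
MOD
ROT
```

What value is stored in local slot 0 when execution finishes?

PUSH 1  → [1]
PUSH 11 → [1, 11]
ADD     → [12]
STORE 0 → []
LOAD 0  → [12]
NEG     → [-12]
NEG     → [12]
PUSH -4 → [12, -4]
DUP     → [12, -4, -4]
SWAP    → [12, -4, -4]
MUL     → [12, 16]
EQ      → [0]
PUSH 2  → [0, 2]
DUP     → [0, 2, 2]
PUSH 44 → [0, 2, 2, 44]
OVER    → [0, 2, 2, 44, 2]
MOD     → [0, 2, 2, 0]
ROT     → [0, 2, 0, 2]

12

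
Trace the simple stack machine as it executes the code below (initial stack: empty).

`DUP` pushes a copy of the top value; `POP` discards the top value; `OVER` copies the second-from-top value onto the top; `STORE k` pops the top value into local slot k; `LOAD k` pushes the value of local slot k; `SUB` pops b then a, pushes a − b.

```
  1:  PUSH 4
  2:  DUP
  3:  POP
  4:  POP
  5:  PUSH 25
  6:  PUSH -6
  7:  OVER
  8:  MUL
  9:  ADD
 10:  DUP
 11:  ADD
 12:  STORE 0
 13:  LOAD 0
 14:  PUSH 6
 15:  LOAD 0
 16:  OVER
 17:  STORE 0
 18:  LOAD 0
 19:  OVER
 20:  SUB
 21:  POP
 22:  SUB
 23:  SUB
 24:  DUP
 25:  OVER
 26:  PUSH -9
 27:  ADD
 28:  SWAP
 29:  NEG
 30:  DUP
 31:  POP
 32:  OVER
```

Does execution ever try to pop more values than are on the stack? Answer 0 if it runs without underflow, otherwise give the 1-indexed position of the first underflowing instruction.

0

PUSH 4  -> [4]
DUP     -> [4, 4]
POP     -> [4]
POP     -> []
PUSH 25 -> [25]
PUSH -6 -> [25, -6]
OVER    -> [25, -6, 25]
MUL     -> [25, -150]
ADD     -> [-125]
DUP     -> [-125, -125]
ADD     -> [-250]
STORE 0 -> []
LOAD 0  -> [-250]
PUSH 6  -> [-250, 6]
LOAD 0  -> [-250, 6, -250]
OVER    -> [-250, 6, -250, 6]
STORE 0 -> [-250, 6, -250]
LOAD 0  -> [-250, 6, -250, 6]
OVER    -> [-250, 6, -250, 6, -250]
SUB     -> [-250, 6, -250, 256]
POP     -> [-250, 6, -250]
SUB     -> [-250, 256]
SUB     -> [-506]
DUP     -> [-506, -506]
OVER    -> [-506, -506, -506]
PUSH -9 -> [-506, -506, -506, -9]
ADD     -> [-506, -506, -515]
SWAP    -> [-506, -515, -506]
NEG     -> [-506, -515, 506]
DUP     -> [-506, -515, 506, 506]
POP     -> [-506, -515, 506]
OVER    -> [-506, -515, 506, -515]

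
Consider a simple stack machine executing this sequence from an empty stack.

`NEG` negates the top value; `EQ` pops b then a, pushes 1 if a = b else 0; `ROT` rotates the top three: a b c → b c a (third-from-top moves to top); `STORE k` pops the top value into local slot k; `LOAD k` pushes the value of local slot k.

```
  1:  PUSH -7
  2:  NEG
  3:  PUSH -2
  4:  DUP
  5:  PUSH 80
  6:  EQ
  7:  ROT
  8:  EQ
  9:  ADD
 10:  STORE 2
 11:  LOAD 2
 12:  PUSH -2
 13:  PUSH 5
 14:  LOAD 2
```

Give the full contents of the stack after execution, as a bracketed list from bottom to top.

PUSH -7 : -7
NEG     : 7
PUSH -2 : 7 -2
DUP     : 7 -2 -2
PUSH 80 : 7 -2 -2 80
EQ      : 7 -2 0
ROT     : -2 0 7
EQ      : -2 0
ADD     : -2
STORE 2 : (empty)
LOAD 2  : -2
PUSH -2 : -2 -2
PUSH 5  : -2 -2 5
LOAD 2  : -2 -2 5 -2

[-2, -2, 5, -2]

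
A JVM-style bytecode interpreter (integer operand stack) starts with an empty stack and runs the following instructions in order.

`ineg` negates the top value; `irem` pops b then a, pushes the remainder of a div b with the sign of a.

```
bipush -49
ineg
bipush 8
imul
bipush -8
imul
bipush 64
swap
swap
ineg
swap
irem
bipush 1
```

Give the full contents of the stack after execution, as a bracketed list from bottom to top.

bipush -49 : -49
ineg       : 49
bipush 8   : 49 8
imul       : 392
bipush -8  : 392 -8
imul       : -3136
bipush 64  : -3136 64
swap       : 64 -3136
swap       : -3136 64
ineg       : -3136 -64
swap       : -64 -3136
irem       : -64
bipush 1   : -64 1

[-64, 1]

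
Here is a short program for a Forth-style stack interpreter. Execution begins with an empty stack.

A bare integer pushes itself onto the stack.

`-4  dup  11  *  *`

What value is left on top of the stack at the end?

-4  → -4
dup → -4 -4
11  → -4 -4 11
*   → -4 -44
*   → 176

176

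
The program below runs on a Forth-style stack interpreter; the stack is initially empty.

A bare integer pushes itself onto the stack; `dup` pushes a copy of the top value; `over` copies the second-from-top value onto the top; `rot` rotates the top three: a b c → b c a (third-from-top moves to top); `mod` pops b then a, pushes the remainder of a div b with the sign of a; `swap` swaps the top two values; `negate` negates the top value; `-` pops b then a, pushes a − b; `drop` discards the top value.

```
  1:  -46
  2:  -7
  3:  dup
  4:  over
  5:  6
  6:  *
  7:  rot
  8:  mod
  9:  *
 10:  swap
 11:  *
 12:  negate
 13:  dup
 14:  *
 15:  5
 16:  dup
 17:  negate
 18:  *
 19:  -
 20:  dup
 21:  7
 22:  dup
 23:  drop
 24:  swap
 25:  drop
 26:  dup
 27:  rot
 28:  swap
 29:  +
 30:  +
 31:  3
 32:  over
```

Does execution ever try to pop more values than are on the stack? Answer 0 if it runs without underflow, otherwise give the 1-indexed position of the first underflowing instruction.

-46     -46
-7      -46 -7
dup     -46 -7 -7
over    -46 -7 -7 -7
6       -46 -7 -7 -7 6
*       -46 -7 -7 -42
rot     -46 -7 -42 -7
mod     -46 -7 0
*       -46 0
swap    0 -46
*       0
negate  0
dup     0 0
*       0
5       0 5
dup     0 5 5
negate  0 5 -5
*       0 -25
-       25
dup     25 25
7       25 25 7
dup     25 25 7 7
drop    25 25 7
swap    25 7 25
drop    25 7
dup     25 7 7
rot     7 7 25
swap    7 25 7
+       7 32
+       39
3       39 3
over    39 3 39

0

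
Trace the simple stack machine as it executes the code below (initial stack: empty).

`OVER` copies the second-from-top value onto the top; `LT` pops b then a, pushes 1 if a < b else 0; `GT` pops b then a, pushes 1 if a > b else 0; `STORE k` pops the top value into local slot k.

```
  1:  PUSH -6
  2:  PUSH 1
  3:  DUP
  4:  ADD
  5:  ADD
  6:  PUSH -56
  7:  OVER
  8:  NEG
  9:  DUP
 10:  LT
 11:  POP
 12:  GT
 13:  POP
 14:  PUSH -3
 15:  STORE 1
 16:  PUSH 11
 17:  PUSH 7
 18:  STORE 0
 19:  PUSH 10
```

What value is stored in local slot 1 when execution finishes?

-3

PUSH -6  → -6
PUSH 1   → -6 1
DUP      → -6 1 1
ADD      → -6 2
ADD      → -4
PUSH -56 → -4 -56
OVER     → -4 -56 -4
NEG      → -4 -56 4
DUP      → -4 -56 4 4
LT       → -4 -56 0
POP      → -4 -56
GT       → 1
POP      → (empty)
PUSH -3  → -3
STORE 1  → (empty)
PUSH 11  → 11
PUSH 7   → 11 7
STORE 0  → 11
PUSH 10  → 11 10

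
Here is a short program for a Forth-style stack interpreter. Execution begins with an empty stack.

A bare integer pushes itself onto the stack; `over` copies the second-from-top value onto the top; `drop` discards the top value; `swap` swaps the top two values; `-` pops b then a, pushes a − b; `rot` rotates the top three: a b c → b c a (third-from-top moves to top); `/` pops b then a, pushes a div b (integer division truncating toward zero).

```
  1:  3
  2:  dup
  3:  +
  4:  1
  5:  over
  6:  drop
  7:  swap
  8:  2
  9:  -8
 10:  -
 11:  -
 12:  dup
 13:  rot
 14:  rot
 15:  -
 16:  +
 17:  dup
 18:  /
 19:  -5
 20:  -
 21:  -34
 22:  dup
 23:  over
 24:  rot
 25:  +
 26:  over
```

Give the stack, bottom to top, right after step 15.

3     [3]
dup   [3, 3]
+     [6]
1     [6, 1]
over  [6, 1, 6]
drop  [6, 1]
swap  [1, 6]
2     [1, 6, 2]
-8    [1, 6, 2, -8]
-     [1, 6, 10]
-     [1, -4]
dup   [1, -4, -4]
rot   [-4, -4, 1]
rot   [-4, 1, -4]
-     [-4, 5]

[-4, 5]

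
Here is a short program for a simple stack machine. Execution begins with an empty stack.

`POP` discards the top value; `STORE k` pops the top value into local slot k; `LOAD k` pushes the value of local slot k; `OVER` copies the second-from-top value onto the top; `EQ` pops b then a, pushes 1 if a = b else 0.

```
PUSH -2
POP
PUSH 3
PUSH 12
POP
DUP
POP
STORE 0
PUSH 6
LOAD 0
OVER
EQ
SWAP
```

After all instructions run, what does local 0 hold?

3

PUSH -2 -> -2
POP     -> (empty)
PUSH 3  -> 3
PUSH 12 -> 3 12
POP     -> 3
DUP     -> 3 3
POP     -> 3
STORE 0 -> (empty)
PUSH 6  -> 6
LOAD 0  -> 6 3
OVER    -> 6 3 6
EQ      -> 6 0
SWAP    -> 0 6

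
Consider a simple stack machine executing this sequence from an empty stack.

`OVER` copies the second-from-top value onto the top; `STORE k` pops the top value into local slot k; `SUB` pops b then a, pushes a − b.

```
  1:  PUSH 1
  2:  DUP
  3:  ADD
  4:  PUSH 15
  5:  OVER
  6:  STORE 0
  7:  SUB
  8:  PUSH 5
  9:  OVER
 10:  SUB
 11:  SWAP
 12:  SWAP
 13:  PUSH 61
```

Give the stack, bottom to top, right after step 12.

PUSH 1  → [1]
DUP     → [1, 1]
ADD     → [2]
PUSH 15 → [2, 15]
OVER    → [2, 15, 2]
STORE 0 → [2, 15]
SUB     → [-13]
PUSH 5  → [-13, 5]
OVER    → [-13, 5, -13]
SUB     → [-13, 18]
SWAP    → [18, -13]
SWAP    → [-13, 18]

[-13, 18]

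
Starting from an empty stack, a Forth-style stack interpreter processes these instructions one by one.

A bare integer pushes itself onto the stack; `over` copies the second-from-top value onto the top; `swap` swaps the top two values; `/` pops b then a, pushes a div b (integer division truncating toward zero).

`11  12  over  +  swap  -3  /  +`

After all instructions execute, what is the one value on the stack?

11   -> [11]
12   -> [11, 12]
over -> [11, 12, 11]
+    -> [11, 23]
swap -> [23, 11]
-3   -> [23, 11, -3]
/    -> [23, -3]
+    -> [20]

20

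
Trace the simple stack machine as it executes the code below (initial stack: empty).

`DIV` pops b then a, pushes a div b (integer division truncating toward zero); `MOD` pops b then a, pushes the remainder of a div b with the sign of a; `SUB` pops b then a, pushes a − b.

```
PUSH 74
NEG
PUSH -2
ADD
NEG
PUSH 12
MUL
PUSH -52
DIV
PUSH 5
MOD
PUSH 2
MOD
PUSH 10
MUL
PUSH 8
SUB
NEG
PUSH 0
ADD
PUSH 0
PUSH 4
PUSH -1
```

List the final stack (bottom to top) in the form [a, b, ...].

PUSH 74  -> [74]
NEG      -> [-74]
PUSH -2  -> [-74, -2]
ADD      -> [-76]
NEG      -> [76]
PUSH 12  -> [76, 12]
MUL      -> [912]
PUSH -52 -> [912, -52]
DIV      -> [-17]
PUSH 5   -> [-17, 5]
MOD      -> [-2]
PUSH 2   -> [-2, 2]
MOD      -> [0]
PUSH 10  -> [0, 10]
MUL      -> [0]
PUSH 8   -> [0, 8]
SUB      -> [-8]
NEG      -> [8]
PUSH 0   -> [8, 0]
ADD      -> [8]
PUSH 0   -> [8, 0]
PUSH 4   -> [8, 0, 4]
PUSH -1  -> [8, 0, 4, -1]

[8, 0, 4, -1]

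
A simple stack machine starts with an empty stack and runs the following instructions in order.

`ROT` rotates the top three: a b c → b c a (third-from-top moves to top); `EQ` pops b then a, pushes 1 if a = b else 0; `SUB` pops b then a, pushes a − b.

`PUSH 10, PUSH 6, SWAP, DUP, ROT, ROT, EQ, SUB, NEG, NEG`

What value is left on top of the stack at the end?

10

PUSH 10 : 10
PUSH 6  : 10 6
SWAP    : 6 10
DUP     : 6 10 10
ROT     : 10 10 6
ROT     : 10 6 10
EQ      : 10 0
SUB     : 10
NEG     : -10
NEG     : 10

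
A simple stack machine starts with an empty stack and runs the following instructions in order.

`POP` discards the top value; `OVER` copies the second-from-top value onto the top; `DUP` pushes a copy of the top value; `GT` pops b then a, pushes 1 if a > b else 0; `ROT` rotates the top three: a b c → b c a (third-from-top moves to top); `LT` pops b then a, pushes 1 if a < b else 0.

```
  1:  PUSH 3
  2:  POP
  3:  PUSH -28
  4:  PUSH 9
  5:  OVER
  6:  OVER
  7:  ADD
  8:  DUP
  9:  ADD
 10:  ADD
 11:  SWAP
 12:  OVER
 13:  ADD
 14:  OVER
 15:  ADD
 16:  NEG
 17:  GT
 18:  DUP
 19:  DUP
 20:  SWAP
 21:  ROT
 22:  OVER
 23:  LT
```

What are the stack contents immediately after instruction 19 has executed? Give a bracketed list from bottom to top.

[0, 0, 0]

PUSH 3   : [3]
POP      : []
PUSH -28 : [-28]
PUSH 9   : [-28, 9]
OVER     : [-28, 9, -28]
OVER     : [-28, 9, -28, 9]
ADD      : [-28, 9, -19]
DUP      : [-28, 9, -19, -19]
ADD      : [-28, 9, -38]
ADD      : [-28, -29]
SWAP     : [-29, -28]
OVER     : [-29, -28, -29]
ADD      : [-29, -57]
OVER     : [-29, -57, -29]
ADD      : [-29, -86]
NEG      : [-29, 86]
GT       : [0]
DUP      : [0, 0]
DUP      : [0, 0, 0]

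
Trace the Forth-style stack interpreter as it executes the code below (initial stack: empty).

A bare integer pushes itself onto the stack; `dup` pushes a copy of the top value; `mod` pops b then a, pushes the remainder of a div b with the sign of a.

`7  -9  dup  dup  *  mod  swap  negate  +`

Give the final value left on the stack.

-16

7      : 7
-9     : 7 -9
dup    : 7 -9 -9
dup    : 7 -9 -9 -9
*      : 7 -9 81
mod    : 7 -9
swap   : -9 7
negate : -9 -7
+      : -16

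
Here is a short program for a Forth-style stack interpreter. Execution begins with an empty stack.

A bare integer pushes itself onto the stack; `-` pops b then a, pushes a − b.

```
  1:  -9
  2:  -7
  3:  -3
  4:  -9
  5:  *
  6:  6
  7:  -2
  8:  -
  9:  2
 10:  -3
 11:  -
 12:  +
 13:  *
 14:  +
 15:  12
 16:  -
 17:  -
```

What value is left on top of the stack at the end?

-9 : [-9]
-7 : [-9, -7]
-3 : [-9, -7, -3]
-9 : [-9, -7, -3, -9]
*  : [-9, -7, 27]
6  : [-9, -7, 27, 6]
-2 : [-9, -7, 27, 6, -2]
-  : [-9, -7, 27, 8]
2  : [-9, -7, 27, 8, 2]
-3 : [-9, -7, 27, 8, 2, -3]
-  : [-9, -7, 27, 8, 5]
+  : [-9, -7, 27, 13]
*  : [-9, -7, 351]
+  : [-9, 344]
12 : [-9, 344, 12]
-  : [-9, 332]
-  : [-341]

-341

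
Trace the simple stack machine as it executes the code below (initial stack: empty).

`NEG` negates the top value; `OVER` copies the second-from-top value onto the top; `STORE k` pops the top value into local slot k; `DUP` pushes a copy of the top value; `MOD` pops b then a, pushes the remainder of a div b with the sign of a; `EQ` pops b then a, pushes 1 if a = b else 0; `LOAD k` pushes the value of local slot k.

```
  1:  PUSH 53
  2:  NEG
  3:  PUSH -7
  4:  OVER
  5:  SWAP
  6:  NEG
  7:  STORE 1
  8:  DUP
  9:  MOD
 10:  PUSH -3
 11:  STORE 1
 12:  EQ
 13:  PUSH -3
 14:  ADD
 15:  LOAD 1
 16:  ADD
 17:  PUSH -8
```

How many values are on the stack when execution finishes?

2

PUSH 53 → 53
NEG     → -53
PUSH -7 → -53 -7
OVER    → -53 -7 -53
SWAP    → -53 -53 -7
NEG     → -53 -53 7
STORE 1 → -53 -53
DUP     → -53 -53 -53
MOD     → -53 0
PUSH -3 → -53 0 -3
STORE 1 → -53 0
EQ      → 0
PUSH -3 → 0 -3
ADD     → -3
LOAD 1  → -3 -3
ADD     → -6
PUSH -8 → -6 -8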